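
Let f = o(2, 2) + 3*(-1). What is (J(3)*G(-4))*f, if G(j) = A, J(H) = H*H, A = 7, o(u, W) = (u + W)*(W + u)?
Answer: 819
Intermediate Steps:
o(u, W) = (W + u)² (o(u, W) = (W + u)*(W + u) = (W + u)²)
J(H) = H²
G(j) = 7
f = 13 (f = (2 + 2)² + 3*(-1) = 4² - 3 = 16 - 3 = 13)
(J(3)*G(-4))*f = (3²*7)*13 = (9*7)*13 = 63*13 = 819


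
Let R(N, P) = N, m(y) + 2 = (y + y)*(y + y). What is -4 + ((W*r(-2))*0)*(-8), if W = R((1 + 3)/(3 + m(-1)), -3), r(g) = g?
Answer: -4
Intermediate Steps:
m(y) = -2 + 4*y² (m(y) = -2 + (y + y)*(y + y) = -2 + (2*y)*(2*y) = -2 + 4*y²)
W = ⅘ (W = (1 + 3)/(3 + (-2 + 4*(-1)²)) = 4/(3 + (-2 + 4*1)) = 4/(3 + (-2 + 4)) = 4/(3 + 2) = 4/5 = 4*(⅕) = ⅘ ≈ 0.80000)
-4 + ((W*r(-2))*0)*(-8) = -4 + (((⅘)*(-2))*0)*(-8) = -4 - 8/5*0*(-8) = -4 + 0*(-8) = -4 + 0 = -4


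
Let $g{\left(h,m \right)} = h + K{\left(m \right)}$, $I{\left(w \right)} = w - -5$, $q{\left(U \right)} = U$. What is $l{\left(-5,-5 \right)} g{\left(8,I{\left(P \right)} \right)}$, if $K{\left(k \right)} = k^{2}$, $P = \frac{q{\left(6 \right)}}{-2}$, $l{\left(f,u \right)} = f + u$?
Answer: $-120$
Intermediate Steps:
$P = -3$ ($P = \frac{6}{-2} = 6 \left(- \frac{1}{2}\right) = -3$)
$I{\left(w \right)} = 5 + w$ ($I{\left(w \right)} = w + 5 = 5 + w$)
$g{\left(h,m \right)} = h + m^{2}$
$l{\left(-5,-5 \right)} g{\left(8,I{\left(P \right)} \right)} = \left(-5 - 5\right) \left(8 + \left(5 - 3\right)^{2}\right) = - 10 \left(8 + 2^{2}\right) = - 10 \left(8 + 4\right) = \left(-10\right) 12 = -120$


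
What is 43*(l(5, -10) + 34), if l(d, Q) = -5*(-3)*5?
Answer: 4687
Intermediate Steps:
l(d, Q) = 75 (l(d, Q) = 15*5 = 75)
43*(l(5, -10) + 34) = 43*(75 + 34) = 43*109 = 4687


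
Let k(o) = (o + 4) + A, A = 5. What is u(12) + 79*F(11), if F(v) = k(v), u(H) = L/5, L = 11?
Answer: 7911/5 ≈ 1582.2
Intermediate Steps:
u(H) = 11/5
k(o) = 9 + o (k(o) = (o + 4) + 5 = (4 + o) + 5 = 9 + o)
F(v) = 9 + v
u(12) + 79*F(11) = 11/5 + 79*(9 + 11) = 11/5 + 79*20 = 11/5 + 1580 = 7911/5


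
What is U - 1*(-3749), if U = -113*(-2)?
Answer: 3975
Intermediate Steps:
U = 226
U - 1*(-3749) = 226 - 1*(-3749) = 226 + 3749 = 3975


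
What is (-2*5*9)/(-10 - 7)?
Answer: 90/17 ≈ 5.2941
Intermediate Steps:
(-2*5*9)/(-10 - 7) = -10*9/(-17) = -90*(-1/17) = 90/17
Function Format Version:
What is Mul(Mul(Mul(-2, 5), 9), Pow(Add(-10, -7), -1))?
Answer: Rational(90, 17) ≈ 5.2941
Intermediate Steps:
Mul(Mul(Mul(-2, 5), 9), Pow(Add(-10, -7), -1)) = Mul(Mul(-10, 9), Pow(-17, -1)) = Mul(-90, Rational(-1, 17)) = Rational(90, 17)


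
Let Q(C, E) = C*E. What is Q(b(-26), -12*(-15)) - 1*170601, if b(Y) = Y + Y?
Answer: -179961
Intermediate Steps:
b(Y) = 2*Y
Q(b(-26), -12*(-15)) - 1*170601 = (2*(-26))*(-12*(-15)) - 1*170601 = -52*180 - 170601 = -9360 - 170601 = -179961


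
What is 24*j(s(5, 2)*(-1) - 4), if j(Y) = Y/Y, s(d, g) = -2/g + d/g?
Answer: 24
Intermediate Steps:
j(Y) = 1
24*j(s(5, 2)*(-1) - 4) = 24*1 = 24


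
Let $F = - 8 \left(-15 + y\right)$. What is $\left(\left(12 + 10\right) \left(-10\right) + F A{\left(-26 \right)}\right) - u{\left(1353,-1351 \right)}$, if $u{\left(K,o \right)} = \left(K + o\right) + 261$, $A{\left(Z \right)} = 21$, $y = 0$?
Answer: $2037$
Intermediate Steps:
$u{\left(K,o \right)} = 261 + K + o$
$F = 120$ ($F = - 8 \left(-15 + 0\right) = \left(-8\right) \left(-15\right) = 120$)
$\left(\left(12 + 10\right) \left(-10\right) + F A{\left(-26 \right)}\right) - u{\left(1353,-1351 \right)} = \left(\left(12 + 10\right) \left(-10\right) + 120 \cdot 21\right) - \left(261 + 1353 - 1351\right) = \left(22 \left(-10\right) + 2520\right) - 263 = \left(-220 + 2520\right) - 263 = 2300 - 263 = 2037$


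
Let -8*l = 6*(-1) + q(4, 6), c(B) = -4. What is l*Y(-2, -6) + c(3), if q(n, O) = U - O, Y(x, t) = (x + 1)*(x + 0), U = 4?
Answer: -2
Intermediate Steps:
Y(x, t) = x*(1 + x) (Y(x, t) = (1 + x)*x = x*(1 + x))
q(n, O) = 4 - O
l = 1 (l = -(6*(-1) + (4 - 1*6))/8 = -(-6 + (4 - 6))/8 = -(-6 - 2)/8 = -⅛*(-8) = 1)
l*Y(-2, -6) + c(3) = 1*(-2*(1 - 2)) - 4 = 1*(-2*(-1)) - 4 = 1*2 - 4 = 2 - 4 = -2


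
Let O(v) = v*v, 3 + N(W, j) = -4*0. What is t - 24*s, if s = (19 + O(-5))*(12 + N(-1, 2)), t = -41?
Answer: -9545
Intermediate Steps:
N(W, j) = -3 (N(W, j) = -3 - 4*0 = -3 + 0 = -3)
O(v) = v²
s = 396 (s = (19 + (-5)²)*(12 - 3) = (19 + 25)*9 = 44*9 = 396)
t - 24*s = -41 - 24*396 = -41 - 9504 = -9545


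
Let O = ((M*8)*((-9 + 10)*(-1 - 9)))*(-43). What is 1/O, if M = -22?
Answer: -1/75680 ≈ -1.3214e-5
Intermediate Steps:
O = -75680 (O = ((-22*8)*((-9 + 10)*(-1 - 9)))*(-43) = -176*(-10)*(-43) = 1760*(-43) = -75680)
1/O = 1/(-75680) = -1/75680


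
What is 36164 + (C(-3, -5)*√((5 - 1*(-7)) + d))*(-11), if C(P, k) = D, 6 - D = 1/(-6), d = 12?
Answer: 36164 - 407*√6/3 ≈ 35832.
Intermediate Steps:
D = 37/6 (D = 6 - 1/(-6) = 6 - 1*(-⅙) = 6 + ⅙ = 37/6 ≈ 6.1667)
C(P, k) = 37/6
36164 + (C(-3, -5)*√((5 - 1*(-7)) + d))*(-11) = 36164 + (37*√((5 - 1*(-7)) + 12)/6)*(-11) = 36164 + (37*√((5 + 7) + 12)/6)*(-11) = 36164 + (37*√(12 + 12)/6)*(-11) = 36164 + (37*√24/6)*(-11) = 36164 + (37*(2*√6)/6)*(-11) = 36164 + (37*√6/3)*(-11) = 36164 - 407*√6/3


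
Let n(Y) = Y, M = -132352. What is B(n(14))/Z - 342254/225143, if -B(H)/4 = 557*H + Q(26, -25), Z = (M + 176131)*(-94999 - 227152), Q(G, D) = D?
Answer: -1608984902307870/1058430911559649 ≈ -1.5202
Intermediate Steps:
Z = -14103448629 (Z = (-132352 + 176131)*(-94999 - 227152) = 43779*(-322151) = -14103448629)
B(H) = 100 - 2228*H (B(H) = -4*(557*H - 25) = -4*(-25 + 557*H) = 100 - 2228*H)
B(n(14))/Z - 342254/225143 = (100 - 2228*14)/(-14103448629) - 342254/225143 = (100 - 31192)*(-1/14103448629) - 342254*1/225143 = -31092*(-1/14103448629) - 342254/225143 = 10364/4701149543 - 342254/225143 = -1608984902307870/1058430911559649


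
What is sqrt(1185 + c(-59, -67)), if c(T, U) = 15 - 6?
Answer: sqrt(1194) ≈ 34.554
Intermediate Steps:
c(T, U) = 9
sqrt(1185 + c(-59, -67)) = sqrt(1185 + 9) = sqrt(1194)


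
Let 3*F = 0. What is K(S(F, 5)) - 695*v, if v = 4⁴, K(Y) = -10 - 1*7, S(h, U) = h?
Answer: -177937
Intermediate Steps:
F = 0 (F = (⅓)*0 = 0)
K(Y) = -17 (K(Y) = -10 - 7 = -17)
v = 256
K(S(F, 5)) - 695*v = -17 - 695*256 = -17 - 177920 = -177937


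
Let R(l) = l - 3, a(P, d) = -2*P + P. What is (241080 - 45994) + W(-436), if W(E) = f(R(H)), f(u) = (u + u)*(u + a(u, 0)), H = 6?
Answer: 195086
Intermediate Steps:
a(P, d) = -P
R(l) = -3 + l
f(u) = 0 (f(u) = (u + u)*(u - u) = (2*u)*0 = 0)
W(E) = 0
(241080 - 45994) + W(-436) = (241080 - 45994) + 0 = 195086 + 0 = 195086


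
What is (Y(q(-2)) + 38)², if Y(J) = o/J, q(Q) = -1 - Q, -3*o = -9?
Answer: 1681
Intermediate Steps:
o = 3 (o = -⅓*(-9) = 3)
Y(J) = 3/J
(Y(q(-2)) + 38)² = (3/(-1 - 1*(-2)) + 38)² = (3/(-1 + 2) + 38)² = (3/1 + 38)² = (3*1 + 38)² = (3 + 38)² = 41² = 1681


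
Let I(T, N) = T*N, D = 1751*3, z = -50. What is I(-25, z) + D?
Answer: 6503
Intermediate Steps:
D = 5253
I(T, N) = N*T
I(-25, z) + D = -50*(-25) + 5253 = 1250 + 5253 = 6503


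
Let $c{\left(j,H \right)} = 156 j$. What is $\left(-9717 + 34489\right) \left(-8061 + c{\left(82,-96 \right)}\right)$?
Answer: $117196332$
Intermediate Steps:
$\left(-9717 + 34489\right) \left(-8061 + c{\left(82,-96 \right)}\right) = \left(-9717 + 34489\right) \left(-8061 + 156 \cdot 82\right) = 24772 \left(-8061 + 12792\right) = 24772 \cdot 4731 = 117196332$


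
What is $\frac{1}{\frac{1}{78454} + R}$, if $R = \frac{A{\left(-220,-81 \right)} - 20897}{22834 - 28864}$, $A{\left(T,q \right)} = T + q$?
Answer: $\frac{78846270}{277178987} \approx 0.28446$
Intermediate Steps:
$R = \frac{3533}{1005}$ ($R = \frac{\left(-220 - 81\right) - 20897}{22834 - 28864} = \frac{-301 - 20897}{-6030} = \left(-21198\right) \left(- \frac{1}{6030}\right) = \frac{3533}{1005} \approx 3.5154$)
$\frac{1}{\frac{1}{78454} + R} = \frac{1}{\frac{1}{78454} + \frac{3533}{1005}} = \frac{1}{\frac{277178987}{78846270}} = \frac{78846270}{277178987}$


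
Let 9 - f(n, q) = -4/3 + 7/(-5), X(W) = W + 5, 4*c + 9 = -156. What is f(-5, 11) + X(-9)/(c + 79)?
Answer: 26336/2265 ≈ 11.627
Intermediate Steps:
c = -165/4 (c = -9/4 + (¼)*(-156) = -9/4 - 39 = -165/4 ≈ -41.250)
X(W) = 5 + W
f(n, q) = 176/15 (f(n, q) = 9 - (-4/3 + 7/(-5)) = 9 - (-4*⅓ + 7*(-⅕)) = 9 - (-4/3 - 7/5) = 9 - 1*(-41/15) = 9 + 41/15 = 176/15)
f(-5, 11) + X(-9)/(c + 79) = 176/15 + (5 - 9)/(-165/4 + 79) = 176/15 - 4/151/4 = 176/15 - 4*4/151 = 176/15 - 16/151 = 26336/2265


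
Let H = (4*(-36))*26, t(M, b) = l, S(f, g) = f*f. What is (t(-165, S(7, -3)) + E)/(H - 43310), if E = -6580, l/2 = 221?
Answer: 3069/23527 ≈ 0.13045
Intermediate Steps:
S(f, g) = f²
l = 442 (l = 2*221 = 442)
t(M, b) = 442
H = -3744 (H = -144*26 = -3744)
(t(-165, S(7, -3)) + E)/(H - 43310) = (442 - 6580)/(-3744 - 43310) = -6138/(-47054) = -6138*(-1/47054) = 3069/23527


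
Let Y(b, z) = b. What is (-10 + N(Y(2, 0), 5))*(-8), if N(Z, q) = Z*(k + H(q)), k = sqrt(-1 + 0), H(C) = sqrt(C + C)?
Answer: 80 - 16*I - 16*sqrt(10) ≈ 29.404 - 16.0*I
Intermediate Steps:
H(C) = sqrt(2)*sqrt(C) (H(C) = sqrt(2*C) = sqrt(2)*sqrt(C))
k = I (k = sqrt(-1) = I ≈ 1.0*I)
N(Z, q) = Z*(I + sqrt(2)*sqrt(q))
(-10 + N(Y(2, 0), 5))*(-8) = (-10 + 2*(I + sqrt(2)*sqrt(5)))*(-8) = (-10 + 2*(I + sqrt(10)))*(-8) = (-10 + (2*I + 2*sqrt(10)))*(-8) = (-10 + 2*I + 2*sqrt(10))*(-8) = 80 - 16*I - 16*sqrt(10)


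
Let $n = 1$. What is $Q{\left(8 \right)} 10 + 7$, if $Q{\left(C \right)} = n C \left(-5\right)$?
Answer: $-393$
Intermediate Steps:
$Q{\left(C \right)} = - 5 C$ ($Q{\left(C \right)} = 1 C \left(-5\right) = C \left(-5\right) = - 5 C$)
$Q{\left(8 \right)} 10 + 7 = \left(-5\right) 8 \cdot 10 + 7 = \left(-40\right) 10 + 7 = -400 + 7 = -393$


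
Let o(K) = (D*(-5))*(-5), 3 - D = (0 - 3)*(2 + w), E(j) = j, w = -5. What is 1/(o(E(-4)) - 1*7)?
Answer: -1/157 ≈ -0.0063694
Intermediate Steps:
D = -6 (D = 3 - (0 - 3)*(2 - 5) = 3 - (-3)*(-3) = 3 - 1*9 = 3 - 9 = -6)
o(K) = -150 (o(K) = -6*(-5)*(-5) = 30*(-5) = -150)
1/(o(E(-4)) - 1*7) = 1/(-150 - 1*7) = 1/(-150 - 7) = 1/(-157) = -1/157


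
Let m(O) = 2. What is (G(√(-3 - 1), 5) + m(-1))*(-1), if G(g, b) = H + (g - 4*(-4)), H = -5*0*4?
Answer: -18 - 2*I ≈ -18.0 - 2.0*I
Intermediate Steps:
H = 0 (H = 0*4 = 0)
G(g, b) = 16 + g (G(g, b) = 0 + (g - 4*(-4)) = 0 + (g + 16) = 0 + (16 + g) = 16 + g)
(G(√(-3 - 1), 5) + m(-1))*(-1) = ((16 + √(-3 - 1)) + 2)*(-1) = ((16 + √(-4)) + 2)*(-1) = ((16 + 2*I) + 2)*(-1) = (18 + 2*I)*(-1) = -18 - 2*I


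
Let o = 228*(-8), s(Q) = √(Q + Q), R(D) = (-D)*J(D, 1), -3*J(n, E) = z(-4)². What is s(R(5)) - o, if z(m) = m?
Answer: 1824 + 4*√30/3 ≈ 1831.3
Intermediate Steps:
J(n, E) = -16/3 (J(n, E) = -⅓*(-4)² = -⅓*16 = -16/3)
R(D) = 16*D/3 (R(D) = -D*(-16/3) = 16*D/3)
s(Q) = √2*√Q (s(Q) = √(2*Q) = √2*√Q)
o = -1824
s(R(5)) - o = √2*√((16/3)*5) - 1*(-1824) = √2*√(80/3) + 1824 = √2*(4*√15/3) + 1824 = 4*√30/3 + 1824 = 1824 + 4*√30/3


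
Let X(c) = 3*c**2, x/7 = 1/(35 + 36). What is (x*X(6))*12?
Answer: 9072/71 ≈ 127.77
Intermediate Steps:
x = 7/71 (x = 7/(35 + 36) = 7/71 ≈ 0.098592)
(x*X(6))*12 = (7*(3*6**2)/71)*12 = (7*(3*36)/71)*12 = ((7/71)*108)*12 = (756/71)*12 = 9072/71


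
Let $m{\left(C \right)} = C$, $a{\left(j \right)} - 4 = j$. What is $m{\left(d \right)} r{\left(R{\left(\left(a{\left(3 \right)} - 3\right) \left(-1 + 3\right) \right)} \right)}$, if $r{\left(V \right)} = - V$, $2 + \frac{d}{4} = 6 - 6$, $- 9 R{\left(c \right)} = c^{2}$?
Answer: $- \frac{512}{9} \approx -56.889$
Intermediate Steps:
$a{\left(j \right)} = 4 + j$
$R{\left(c \right)} = - \frac{c^{2}}{9}$
$d = -8$ ($d = -8 + 4 \left(6 - 6\right) = -8 + 4 \cdot 0 = -8 + 0 = -8$)
$m{\left(d \right)} r{\left(R{\left(\left(a{\left(3 \right)} - 3\right) \left(-1 + 3\right) \right)} \right)} = - 8 \left(- \frac{\left(-1\right) \left(\left(\left(4 + 3\right) - 3\right) \left(-1 + 3\right)\right)^{2}}{9}\right) = - 8 \left(- \frac{\left(-1\right) \left(\left(7 - 3\right) 2\right)^{2}}{9}\right) = - 8 \left(- \frac{\left(-1\right) \left(4 \cdot 2\right)^{2}}{9}\right) = - 8 \left(- \frac{\left(-1\right) 8^{2}}{9}\right) = - 8 \left(- \frac{\left(-1\right) 64}{9}\right) = - 8 \left(\left(-1\right) \left(- \frac{64}{9}\right)\right) = \left(-8\right) \frac{64}{9} = - \frac{512}{9}$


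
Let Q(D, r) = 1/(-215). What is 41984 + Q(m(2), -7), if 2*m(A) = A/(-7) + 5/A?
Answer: 9026559/215 ≈ 41984.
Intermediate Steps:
m(A) = -A/14 + 5/(2*A) (m(A) = (A/(-7) + 5/A)/2 = (A*(-⅐) + 5/A)/2 = (-A/7 + 5/A)/2 = (5/A - A/7)/2 = -A/14 + 5/(2*A))
Q(D, r) = -1/215
41984 + Q(m(2), -7) = 41984 - 1/215 = 9026559/215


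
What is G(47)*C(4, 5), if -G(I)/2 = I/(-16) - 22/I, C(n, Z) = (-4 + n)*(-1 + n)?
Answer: 0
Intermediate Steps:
C(n, Z) = (-1 + n)*(-4 + n)
G(I) = 44/I + I/8 (G(I) = -2*(I/(-16) - 22/I) = -2*(I*(-1/16) - 22/I) = -2*(-I/16 - 22/I) = -2*(-22/I - I/16) = 44/I + I/8)
G(47)*C(4, 5) = (44/47 + (⅛)*47)*(4 + 4² - 5*4) = (44*(1/47) + 47/8)*(4 + 16 - 20) = (44/47 + 47/8)*0 = (2561/376)*0 = 0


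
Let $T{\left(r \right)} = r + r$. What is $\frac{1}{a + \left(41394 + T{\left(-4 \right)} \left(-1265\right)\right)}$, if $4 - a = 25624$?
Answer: $\frac{1}{25894} \approx 3.8619 \cdot 10^{-5}$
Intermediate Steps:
$T{\left(r \right)} = 2 r$
$a = -25620$ ($a = 4 - 25624 = -25620$)
$\frac{1}{a + \left(41394 + T{\left(-4 \right)} \left(-1265\right)\right)} = \frac{1}{-25620 + \left(41394 + 2 \left(-4\right) \left(-1265\right)\right)} = \frac{1}{-25620 + \left(41394 - -10120\right)} = \frac{1}{-25620 + \left(41394 + 10120\right)} = \frac{1}{-25620 + 51514} = \frac{1}{25894}$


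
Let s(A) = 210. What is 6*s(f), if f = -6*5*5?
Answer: 1260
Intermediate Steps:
f = -150 (f = -30*5 = -150)
6*s(f) = 6*210 = 1260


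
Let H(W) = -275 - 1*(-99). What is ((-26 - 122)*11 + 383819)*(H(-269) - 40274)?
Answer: -15459625950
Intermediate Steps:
H(W) = -176 (H(W) = -275 + 99 = -176)
((-26 - 122)*11 + 383819)*(H(-269) - 40274) = ((-26 - 122)*11 + 383819)*(-176 - 40274) = (-148*11 + 383819)*(-40450) = (-1628 + 383819)*(-40450) = 382191*(-40450) = -15459625950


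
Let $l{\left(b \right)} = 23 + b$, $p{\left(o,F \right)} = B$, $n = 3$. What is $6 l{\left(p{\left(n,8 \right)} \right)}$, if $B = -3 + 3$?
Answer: $138$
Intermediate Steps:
$B = 0$
$p{\left(o,F \right)} = 0$
$6 l{\left(p{\left(n,8 \right)} \right)} = 6 \left(23 + 0\right) = 6 \cdot 23 = 138$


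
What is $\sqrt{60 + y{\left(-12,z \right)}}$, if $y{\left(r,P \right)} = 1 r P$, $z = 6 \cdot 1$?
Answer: $2 i \sqrt{3} \approx 3.4641 i$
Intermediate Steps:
$z = 6$
$y{\left(r,P \right)} = P r$ ($y{\left(r,P \right)} = r P = P r$)
$\sqrt{60 + y{\left(-12,z \right)}} = \sqrt{60 + 6 \left(-12\right)} = \sqrt{60 - 72} = \sqrt{-12} = 2 i \sqrt{3}$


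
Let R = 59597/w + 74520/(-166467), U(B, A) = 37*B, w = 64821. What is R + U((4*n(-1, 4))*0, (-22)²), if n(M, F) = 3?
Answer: 1696824293/3596852469 ≈ 0.47175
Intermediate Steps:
R = 1696824293/3596852469 (R = 59597/64821 + 74520/(-166467) = 59597*(1/64821) + 74520*(-1/166467) = 59597/64821 - 24840/55489 = 1696824293/3596852469 ≈ 0.47175)
R + U((4*n(-1, 4))*0, (-22)²) = 1696824293/3596852469 + 37*((4*3)*0) = 1696824293/3596852469 + 37*(12*0) = 1696824293/3596852469 + 37*0 = 1696824293/3596852469 + 0 = 1696824293/3596852469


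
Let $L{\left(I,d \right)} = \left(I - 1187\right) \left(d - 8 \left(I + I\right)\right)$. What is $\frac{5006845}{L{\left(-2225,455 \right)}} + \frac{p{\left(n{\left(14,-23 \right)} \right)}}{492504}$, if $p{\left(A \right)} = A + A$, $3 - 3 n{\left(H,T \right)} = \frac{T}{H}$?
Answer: $- \frac{2588785935479}{63617058360072} \approx -0.040693$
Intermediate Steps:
$n{\left(H,T \right)} = 1 - \frac{T}{3 H}$ ($n{\left(H,T \right)} = 1 - \frac{T \frac{1}{H}}{3} = 1 - \frac{T}{3 H}$)
$p{\left(A \right)} = 2 A$
$L{\left(I,d \right)} = \left(-1187 + I\right) \left(d - 16 I\right)$ ($L{\left(I,d \right)} = \left(-1187 + I\right) \left(d - 8 \cdot 2 I\right) = \left(-1187 + I\right) \left(d - 16 I\right)$)
$\frac{5006845}{L{\left(-2225,455 \right)}} + \frac{p{\left(n{\left(14,-23 \right)} \right)}}{492504} = \frac{5006845}{\left(-1187\right) 455 - 16 \left(-2225\right)^{2} + 18992 \left(-2225\right) - 1012375} + \frac{2 \frac{14 - - \frac{23}{3}}{14}}{492504} = \frac{5006845}{-540085 - 79210000 - 42257200 - 1012375} + 2 \frac{14 + \frac{23}{3}}{14} \cdot \frac{1}{492504} = \frac{5006845}{-540085 - 79210000 - 42257200 - 1012375} + 2 \cdot \frac{1}{14} \cdot \frac{65}{3} \cdot \frac{1}{492504} = \frac{5006845}{-123019660} + 2 \cdot \frac{65}{42} \cdot \frac{1}{492504} = 5006845 \left(- \frac{1}{123019660}\right) + \frac{65}{21} \cdot \frac{1}{492504} = - \frac{1001369}{24603932} + \frac{65}{10342584} = - \frac{2588785935479}{63617058360072}$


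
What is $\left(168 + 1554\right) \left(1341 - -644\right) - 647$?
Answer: $3417523$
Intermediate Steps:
$\left(168 + 1554\right) \left(1341 - -644\right) - 647 = 1722 \left(1341 + \left(-386 + 1030\right)\right) - 647 = 1722 \left(1341 + 644\right) - 647 = 1722 \cdot 1985 - 647 = 3418170 - 647 = 3417523$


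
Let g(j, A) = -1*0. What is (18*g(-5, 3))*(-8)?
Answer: 0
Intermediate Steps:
g(j, A) = 0
(18*g(-5, 3))*(-8) = (18*0)*(-8) = 0*(-8) = 0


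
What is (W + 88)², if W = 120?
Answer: 43264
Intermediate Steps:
(W + 88)² = (120 + 88)² = 208² = 43264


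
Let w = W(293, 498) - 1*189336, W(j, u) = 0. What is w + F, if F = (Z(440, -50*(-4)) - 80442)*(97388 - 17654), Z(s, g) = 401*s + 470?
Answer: 7691590176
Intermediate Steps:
Z(s, g) = 470 + 401*s
w = -189336 (w = 0 - 1*189336 = 0 - 189336 = -189336)
F = 7691779512 (F = ((470 + 401*440) - 80442)*(97388 - 17654) = ((470 + 176440) - 80442)*79734 = (176910 - 80442)*79734 = 96468*79734 = 7691779512)
w + F = -189336 + 7691779512 = 7691590176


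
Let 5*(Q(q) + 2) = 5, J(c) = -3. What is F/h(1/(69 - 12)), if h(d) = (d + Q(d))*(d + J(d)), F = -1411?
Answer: -269667/560 ≈ -481.55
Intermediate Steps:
Q(q) = -1 (Q(q) = -2 + (⅕)*5 = -2 + 1 = -1)
h(d) = (-1 + d)*(-3 + d) (h(d) = (d - 1)*(d - 3) = (-1 + d)*(-3 + d))
F/h(1/(69 - 12)) = -1411/(3 + (1/(69 - 12))² - 4/(69 - 12)) = -1411/(3 + (1/57)² - 4/57) = -1411/(3 + (1/57)² - 4*1/57) = -1411/(3 + 1/3249 - 4/57) = -1411/9520/3249 = -1411*3249/9520 = -269667/560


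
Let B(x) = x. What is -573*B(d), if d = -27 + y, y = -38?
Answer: 37245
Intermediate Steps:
d = -65 (d = -27 - 38 = -65)
-573*B(d) = -573*(-65) = 37245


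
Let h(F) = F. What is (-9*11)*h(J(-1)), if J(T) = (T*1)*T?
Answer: -99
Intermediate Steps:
J(T) = T² (J(T) = T*T = T²)
(-9*11)*h(J(-1)) = -9*11*(-1)² = -99*1 = -99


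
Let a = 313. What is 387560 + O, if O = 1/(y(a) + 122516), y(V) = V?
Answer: 47603607241/122829 ≈ 3.8756e+5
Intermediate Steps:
O = 1/122829 (O = 1/(313 + 122516) = 1/122829 ≈ 8.1414e-6)
387560 + O = 387560 + 1/122829 = 47603607241/122829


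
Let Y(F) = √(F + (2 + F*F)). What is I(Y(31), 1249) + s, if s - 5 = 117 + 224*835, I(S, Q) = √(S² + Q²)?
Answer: 187162 + √1560995 ≈ 1.8841e+5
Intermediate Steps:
Y(F) = √(2 + F + F²) (Y(F) = √(F + (2 + F²)) = √(2 + F + F²))
I(S, Q) = √(Q² + S²)
s = 187162 (s = 5 + (117 + 224*835) = 5 + (117 + 187040) = 5 + 187157 = 187162)
I(Y(31), 1249) + s = √(1249² + (√(2 + 31 + 31²))²) + 187162 = √(1560001 + (√(2 + 31 + 961))²) + 187162 = √(1560001 + (√994)²) + 187162 = √(1560001 + 994) + 187162 = √1560995 + 187162 = 187162 + √1560995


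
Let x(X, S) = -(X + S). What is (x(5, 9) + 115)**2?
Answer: 10201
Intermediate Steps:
x(X, S) = -S - X (x(X, S) = -(S + X) = -S - X)
(x(5, 9) + 115)**2 = ((-1*9 - 1*5) + 115)**2 = ((-9 - 5) + 115)**2 = (-14 + 115)**2 = 101**2 = 10201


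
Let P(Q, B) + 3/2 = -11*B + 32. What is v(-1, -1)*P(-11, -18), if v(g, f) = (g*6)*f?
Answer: 1371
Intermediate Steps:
P(Q, B) = 61/2 - 11*B (P(Q, B) = -3/2 + (-11*B + 32) = -3/2 + (32 - 11*B) = 61/2 - 11*B)
v(g, f) = 6*f*g (v(g, f) = (6*g)*f = 6*f*g)
v(-1, -1)*P(-11, -18) = (6*(-1)*(-1))*(61/2 - 11*(-18)) = 6*(61/2 + 198) = 6*(457/2) = 1371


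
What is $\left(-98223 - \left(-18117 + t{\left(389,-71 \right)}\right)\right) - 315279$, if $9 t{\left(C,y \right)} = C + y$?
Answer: $- \frac{1186261}{3} \approx -3.9542 \cdot 10^{5}$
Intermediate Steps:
$t{\left(C,y \right)} = \frac{C}{9} + \frac{y}{9}$ ($t{\left(C,y \right)} = \frac{C + y}{9} = \frac{C}{9} + \frac{y}{9}$)
$\left(-98223 - \left(-18117 + t{\left(389,-71 \right)}\right)\right) - 315279 = \left(-98223 - \left(-18117 - \frac{71}{9} + \frac{389}{9}\right)\right) - 315279 = \left(-98223 + \left(18117 - \left(\frac{389}{9} - \frac{71}{9}\right)\right)\right) - 315279 = \left(-98223 + \left(18117 - \frac{106}{3}\right)\right) - 315279 = \left(-98223 + \frac{54245}{3}\right) - 315279 = - \frac{240424}{3} - 315279 = - \frac{1186261}{3}$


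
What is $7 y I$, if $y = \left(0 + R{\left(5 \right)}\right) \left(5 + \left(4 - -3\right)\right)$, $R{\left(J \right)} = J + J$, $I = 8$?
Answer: $6720$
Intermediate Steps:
$R{\left(J \right)} = 2 J$
$y = 120$ ($y = \left(0 + 2 \cdot 5\right) \left(5 + \left(4 - -3\right)\right) = \left(0 + 10\right) \left(5 + \left(4 + 3\right)\right) = 10 \left(5 + 7\right) = 10 \cdot 12 = 120$)
$7 y I = 7 \cdot 120 \cdot 8 = 840 \cdot 8 = 6720$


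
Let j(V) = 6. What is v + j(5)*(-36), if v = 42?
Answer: -174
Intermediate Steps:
v + j(5)*(-36) = 42 + 6*(-36) = 42 - 216 = -174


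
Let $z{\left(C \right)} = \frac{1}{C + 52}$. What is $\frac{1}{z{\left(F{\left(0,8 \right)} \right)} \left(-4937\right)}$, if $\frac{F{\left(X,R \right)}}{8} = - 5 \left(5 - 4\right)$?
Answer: $- \frac{12}{4937} \approx -0.0024306$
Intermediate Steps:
$F{\left(X,R \right)} = -40$ ($F{\left(X,R \right)} = 8 \left(- 5 \left(5 - 4\right)\right) = 8 \left(\left(-5\right) 1\right) = 8 \left(-5\right) = -40$)
$z{\left(C \right)} = \frac{1}{52 + C}$
$\frac{1}{z{\left(F{\left(0,8 \right)} \right)} \left(-4937\right)} = \frac{1}{\frac{1}{52 - 40} \left(-4937\right)} = \frac{1}{\frac{1}{12}} \left(- \frac{1}{4937}\right) = 12 \left(- \frac{1}{4937}\right) = - \frac{12}{4937}$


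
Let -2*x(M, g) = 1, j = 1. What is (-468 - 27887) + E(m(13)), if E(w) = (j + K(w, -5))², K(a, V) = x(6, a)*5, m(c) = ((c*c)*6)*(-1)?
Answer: -113411/4 ≈ -28353.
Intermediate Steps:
x(M, g) = -½ (x(M, g) = -½*1 = -½)
m(c) = -6*c² (m(c) = (c²*6)*(-1) = (6*c²)*(-1) = -6*c²)
K(a, V) = -5/2 (K(a, V) = -½*5 = -5/2)
E(w) = 9/4 (E(w) = (1 - 5/2)² = (-3/2)² = 9/4)
(-468 - 27887) + E(m(13)) = (-468 - 27887) + 9/4 = -28355 + 9/4 = -113411/4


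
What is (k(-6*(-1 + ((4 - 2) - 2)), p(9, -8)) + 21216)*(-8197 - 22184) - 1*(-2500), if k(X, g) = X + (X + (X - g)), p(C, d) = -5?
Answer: -645259559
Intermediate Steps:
k(X, g) = -g + 3*X (k(X, g) = X + (-g + 2*X) = -g + 3*X)
(k(-6*(-1 + ((4 - 2) - 2)), p(9, -8)) + 21216)*(-8197 - 22184) - 1*(-2500) = ((-1*(-5) + 3*(-6*(-1 + ((4 - 2) - 2)))) + 21216)*(-8197 - 22184) - 1*(-2500) = ((5 + 3*(-6*(-1 + (2 - 2)))) + 21216)*(-30381) + 2500 = ((5 + 3*(-6*(-1 + 0))) + 21216)*(-30381) + 2500 = ((5 + 3*(-6*(-1))) + 21216)*(-30381) + 2500 = ((5 + 3*6) + 21216)*(-30381) + 2500 = ((5 + 18) + 21216)*(-30381) + 2500 = (23 + 21216)*(-30381) + 2500 = 21239*(-30381) + 2500 = -645262059 + 2500 = -645259559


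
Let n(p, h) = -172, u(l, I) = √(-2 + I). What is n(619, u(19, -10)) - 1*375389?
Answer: -375561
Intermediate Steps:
n(619, u(19, -10)) - 1*375389 = -172 - 1*375389 = -172 - 375389 = -375561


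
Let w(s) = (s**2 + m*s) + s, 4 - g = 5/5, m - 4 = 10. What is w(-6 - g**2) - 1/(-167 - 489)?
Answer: 1/656 ≈ 0.0015244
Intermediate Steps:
m = 14 (m = 4 + 10 = 14)
g = 3 (g = 4 - 5/5 = 4 - 1*1 = 4 - 1 = 3)
w(s) = s**2 + 15*s (w(s) = (s**2 + 14*s) + s = s**2 + 15*s)
w(-6 - g**2) - 1/(-167 - 489) = (-6 - 1*3**2)*(15 + (-6 - 1*3**2)) - 1/(-167 - 489) = (-6 - 1*9)*(15 + (-6 - 1*9)) - 1/(-656) = (-6 - 9)*(15 + (-6 - 9)) - 1*(-1/656) = -15*(15 - 15) + 1/656 = -15*0 + 1/656 = 0 + 1/656 = 1/656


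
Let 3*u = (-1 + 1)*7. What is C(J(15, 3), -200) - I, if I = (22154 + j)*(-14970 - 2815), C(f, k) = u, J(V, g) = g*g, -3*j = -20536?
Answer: 1547259430/3 ≈ 5.1575e+8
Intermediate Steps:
j = 20536/3 (j = -⅓*(-20536) = 20536/3 ≈ 6845.3)
J(V, g) = g²
u = 0 (u = ((-1 + 1)*7)/3 = (0*7)/3 = (⅓)*0 = 0)
C(f, k) = 0
I = -1547259430/3 (I = (22154 + 20536/3)*(-14970 - 2815) = (86998/3)*(-17785) = -1547259430/3 ≈ -5.1575e+8)
C(J(15, 3), -200) - I = 0 - 1*(-1547259430/3) = 0 + 1547259430/3 = 1547259430/3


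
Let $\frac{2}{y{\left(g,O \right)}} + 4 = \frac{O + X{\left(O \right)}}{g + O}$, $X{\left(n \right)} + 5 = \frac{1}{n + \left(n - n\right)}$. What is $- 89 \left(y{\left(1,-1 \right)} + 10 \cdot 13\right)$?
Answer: $-11570$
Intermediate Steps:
$X{\left(n \right)} = -5 + \frac{1}{n}$ ($X{\left(n \right)} = -5 + \frac{1}{n + \left(n - n\right)} = -5 + \frac{1}{n + 0} = -5 + \frac{1}{n}$)
$y{\left(g,O \right)} = \frac{2}{-4 + \frac{-5 + O + \frac{1}{O}}{O + g}}$ ($y{\left(g,O \right)} = \frac{2}{-4 + \frac{O - \left(5 - \frac{1}{O}\right)}{g + O}} = \frac{2}{-4 + \frac{-5 + O + \frac{1}{O}}{O + g}}$)
$- 89 \left(y{\left(1,-1 \right)} + 10 \cdot 13\right) = - 89 \left(\left(-2\right) \left(-1\right) \frac{1}{-1 - \left(5 + 3 \left(-1\right) + 4 \cdot 1\right)} \left(-1 + 1\right) + 10 \cdot 13\right) = - 89 \left(\left(-2\right) \left(-1\right) \frac{1}{-1 - \left(5 - 3 + 4\right)} 0 + 130\right) = - 89 \left(\left(-2\right) \left(-1\right) \frac{1}{-1 - 6} \cdot 0 + 130\right) = - 89 \left(\left(-2\right) \left(-1\right) \frac{1}{-7} \cdot 0 + 130\right) = - 89 \left(\left(-2\right) \left(-1\right) \left(- \frac{1}{7}\right) 0 + 130\right) = - 89 \left(0 + 130\right) = \left(-89\right) 130 = -11570$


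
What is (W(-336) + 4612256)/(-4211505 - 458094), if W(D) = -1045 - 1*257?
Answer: -4610954/4669599 ≈ -0.98744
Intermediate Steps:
W(D) = -1302 (W(D) = -1045 - 257 = -1302)
(W(-336) + 4612256)/(-4211505 - 458094) = (-1302 + 4612256)/(-4211505 - 458094) = 4610954/(-4669599) = 4610954*(-1/4669599) = -4610954/4669599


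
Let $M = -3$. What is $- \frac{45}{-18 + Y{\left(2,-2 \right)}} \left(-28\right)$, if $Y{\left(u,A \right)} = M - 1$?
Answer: $- \frac{630}{11} \approx -57.273$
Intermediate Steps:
$Y{\left(u,A \right)} = -4$ ($Y{\left(u,A \right)} = -3 - 1 = -4$)
$- \frac{45}{-18 + Y{\left(2,-2 \right)}} \left(-28\right) = - \frac{45}{-18 - 4} \left(-28\right) = - \frac{45}{-22} \left(-28\right) = \left(-45\right) \left(- \frac{1}{22}\right) \left(-28\right) = \frac{45}{22} \left(-28\right) = - \frac{630}{11}$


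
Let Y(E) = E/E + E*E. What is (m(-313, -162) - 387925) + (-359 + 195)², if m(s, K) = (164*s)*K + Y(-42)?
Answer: 7956520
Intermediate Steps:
Y(E) = 1 + E²
m(s, K) = 1765 + 164*K*s (m(s, K) = (164*s)*K + (1 + (-42)²) = 164*K*s + (1 + 1764) = 164*K*s + 1765 = 1765 + 164*K*s)
(m(-313, -162) - 387925) + (-359 + 195)² = ((1765 + 164*(-162)*(-313)) - 387925) + (-359 + 195)² = ((1765 + 8315784) - 387925) + (-164)² = (8317549 - 387925) + 26896 = 7929624 + 26896 = 7956520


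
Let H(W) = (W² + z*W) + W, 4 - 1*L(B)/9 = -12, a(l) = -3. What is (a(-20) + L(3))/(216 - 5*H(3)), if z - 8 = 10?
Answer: -47/38 ≈ -1.2368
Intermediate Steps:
z = 18 (z = 8 + 10 = 18)
L(B) = 144 (L(B) = 36 - 9*(-12) = 36 + 108 = 144)
H(W) = W² + 19*W (H(W) = (W² + 18*W) + W = W² + 19*W)
(a(-20) + L(3))/(216 - 5*H(3)) = (-3 + 144)/(216 - 15*(19 + 3)) = 141/(216 - 15*22) = 141/(216 - 5*66) = 141/(216 - 330) = 141/(-114) = 141*(-1/114) = -47/38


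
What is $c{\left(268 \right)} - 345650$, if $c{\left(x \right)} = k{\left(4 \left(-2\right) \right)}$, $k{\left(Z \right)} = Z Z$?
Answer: $-345586$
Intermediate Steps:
$k{\left(Z \right)} = Z^{2}$
$c{\left(x \right)} = 64$ ($c{\left(x \right)} = \left(4 \left(-2\right)\right)^{2} = \left(-8\right)^{2} = 64$)
$c{\left(268 \right)} - 345650 = 64 - 345650 = -345586$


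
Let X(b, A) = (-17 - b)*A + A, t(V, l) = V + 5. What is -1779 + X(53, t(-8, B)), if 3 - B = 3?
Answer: -1572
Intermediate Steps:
B = 0 (B = 3 - 1*3 = 3 - 3 = 0)
t(V, l) = 5 + V
X(b, A) = A + A*(-17 - b) (X(b, A) = A*(-17 - b) + A = A + A*(-17 - b))
-1779 + X(53, t(-8, B)) = -1779 - (5 - 8)*(16 + 53) = -1779 - 1*(-3)*69 = -1779 + 207 = -1572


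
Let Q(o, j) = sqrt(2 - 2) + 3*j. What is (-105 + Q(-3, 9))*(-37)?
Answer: 2886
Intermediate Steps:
Q(o, j) = 3*j (Q(o, j) = sqrt(0) + 3*j = 0 + 3*j = 3*j)
(-105 + Q(-3, 9))*(-37) = (-105 + 3*9)*(-37) = (-105 + 27)*(-37) = -78*(-37) = 2886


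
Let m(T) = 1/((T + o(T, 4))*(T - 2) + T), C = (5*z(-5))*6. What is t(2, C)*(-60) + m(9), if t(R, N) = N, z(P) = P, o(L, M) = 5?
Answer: 963001/107 ≈ 9000.0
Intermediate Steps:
C = -150 (C = (5*(-5))*6 = -25*6 = -150)
m(T) = 1/(T + (-2 + T)*(5 + T)) (m(T) = 1/((T + 5)*(T - 2) + T) = 1/((5 + T)*(-2 + T) + T) = 1/((-2 + T)*(5 + T) + T) = 1/(T + (-2 + T)*(5 + T)))
t(2, C)*(-60) + m(9) = -150*(-60) + 1/(-10 + 9² + 4*9) = 9000 + 1/(-10 + 81 + 36) = 9000 + 1/107 = 963001/107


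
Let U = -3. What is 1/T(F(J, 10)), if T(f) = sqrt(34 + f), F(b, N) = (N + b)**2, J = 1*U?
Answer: sqrt(83)/83 ≈ 0.10976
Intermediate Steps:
J = -3 (J = 1*(-3) = -3)
1/T(F(J, 10)) = 1/(sqrt(34 + (10 - 3)**2)) = 1/(sqrt(34 + 7**2)) = 1/(sqrt(34 + 49)) = 1/(sqrt(83)) = sqrt(83)/83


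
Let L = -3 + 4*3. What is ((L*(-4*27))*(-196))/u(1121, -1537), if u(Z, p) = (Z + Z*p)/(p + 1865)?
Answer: -162729/4484 ≈ -36.291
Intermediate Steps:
u(Z, p) = (Z + Z*p)/(1865 + p)
L = 9 (L = -3 + 12 = 9)
((L*(-4*27))*(-196))/u(1121, -1537) = ((9*(-4*27))*(-196))/((1121*(1 - 1537)/(1865 - 1537))) = ((9*(-108))*(-196))/((1121*(-1536)/328)) = (-972*(-196))/((1121*(1/328)*(-1536))) = 190512/(-215232/41) = 190512*(-41/215232) = -162729/4484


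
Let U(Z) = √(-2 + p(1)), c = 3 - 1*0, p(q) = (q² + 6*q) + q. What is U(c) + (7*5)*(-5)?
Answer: -175 + √6 ≈ -172.55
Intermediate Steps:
p(q) = q² + 7*q
c = 3 (c = 3 + 0 = 3)
U(Z) = √6 (U(Z) = √(-2 + 1*(7 + 1)) = √(-2 + 1*8) = √(-2 + 8) = √6)
U(c) + (7*5)*(-5) = √6 + (7*5)*(-5) = √6 + 35*(-5) = √6 - 175 = -175 + √6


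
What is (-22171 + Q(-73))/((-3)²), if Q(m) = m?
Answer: -22244/9 ≈ -2471.6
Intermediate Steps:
(-22171 + Q(-73))/((-3)²) = (-22171 - 73)/((-3)²) = -22244/9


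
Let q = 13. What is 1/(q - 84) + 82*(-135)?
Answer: -785971/71 ≈ -11070.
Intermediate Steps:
1/(q - 84) + 82*(-135) = 1/(13 - 84) + 82*(-135) = 1/(-71) - 11070 = -1/71 - 11070 = -785971/71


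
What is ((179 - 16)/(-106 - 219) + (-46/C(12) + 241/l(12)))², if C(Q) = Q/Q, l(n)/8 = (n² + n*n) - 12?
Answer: 1108302599210041/514949760000 ≈ 2152.3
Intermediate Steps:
l(n) = -96 + 16*n² (l(n) = 8*((n² + n*n) - 12) = 8*((n² + n²) - 12) = 8*(2*n² - 12) = 8*(-12 + 2*n²) = -96 + 16*n²)
C(Q) = 1
((179 - 16)/(-106 - 219) + (-46/C(12) + 241/l(12)))² = ((179 - 16)/(-106 - 219) + (-46/1 + 241/(-96 + 16*12²)))² = (163/(-325) + (-46*1 + 241/(-96 + 16*144)))² = (163*(-1/325) + (-46 + 241/(-96 + 2304)))² = (-163/325 + (-46 + 241/2208))² = (-163/325 - 101327/2208)² = (-33291179/717600)² = 1108302599210041/514949760000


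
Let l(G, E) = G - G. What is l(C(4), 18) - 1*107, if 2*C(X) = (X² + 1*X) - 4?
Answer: -107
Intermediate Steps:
C(X) = -2 + X/2 + X²/2 (C(X) = ((X² + 1*X) - 4)/2 = ((X² + X) - 4)/2 = ((X + X²) - 4)/2 = (-4 + X + X²)/2 = -2 + X/2 + X²/2)
l(G, E) = 0
l(C(4), 18) - 1*107 = 0 - 1*107 = 0 - 107 = -107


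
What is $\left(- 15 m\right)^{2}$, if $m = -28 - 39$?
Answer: $1010025$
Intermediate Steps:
$m = -67$ ($m = -28 - 39 = -67$)
$\left(- 15 m\right)^{2} = \left(\left(-15\right) \left(-67\right)\right)^{2} = 1005^{2} = 1010025$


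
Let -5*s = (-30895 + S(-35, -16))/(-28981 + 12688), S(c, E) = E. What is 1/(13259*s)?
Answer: -81465/409848949 ≈ -0.00019877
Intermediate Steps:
s = -30911/81465 (s = -(-30895 - 16)/(5*(-28981 + 12688)) = -(-30911)/(5*(-16293)) = -(-30911)*(-1)/(5*16293) = -⅕*30911/16293 = -30911/81465 ≈ -0.37944)
1/(13259*s) = 1/(13259*(-30911/81465)) = (1/13259)*(-81465/30911) = -81465/409848949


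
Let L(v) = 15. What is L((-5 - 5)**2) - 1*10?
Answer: 5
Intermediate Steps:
L((-5 - 5)**2) - 1*10 = 15 - 1*10 = 15 - 10 = 5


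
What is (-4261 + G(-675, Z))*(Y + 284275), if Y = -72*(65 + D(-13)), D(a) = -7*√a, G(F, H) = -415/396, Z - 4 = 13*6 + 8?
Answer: -471892332745/396 - 23628794*I*√13/11 ≈ -1.1916e+9 - 7.745e+6*I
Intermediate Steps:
Z = 90 (Z = 4 + (13*6 + 8) = 4 + (78 + 8) = 4 + 86 = 90)
G(F, H) = -415/396 (G(F, H) = -415*1/396 = -415/396)
Y = -4680 + 504*I*√13 (Y = -72*(65 - 7*I*√13) = -4680 + 504*I*√13 ≈ -4680.0 + 1817.2*I)
(-4261 + G(-675, Z))*(Y + 284275) = (-4261 - 415/396)*((-4680 + 504*I*√13) + 284275) = -1687771*(279595 + 504*I*√13)/396 = -471892332745/396 - 23628794*I*√13/11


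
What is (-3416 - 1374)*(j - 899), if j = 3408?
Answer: -12018110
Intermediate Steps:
(-3416 - 1374)*(j - 899) = (-3416 - 1374)*(3408 - 899) = -4790*2509 = -12018110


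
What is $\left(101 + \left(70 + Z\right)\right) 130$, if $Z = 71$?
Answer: $31460$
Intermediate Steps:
$\left(101 + \left(70 + Z\right)\right) 130 = \left(101 + \left(70 + 71\right)\right) 130 = \left(101 + 141\right) 130 = 242 \cdot 130 = 31460$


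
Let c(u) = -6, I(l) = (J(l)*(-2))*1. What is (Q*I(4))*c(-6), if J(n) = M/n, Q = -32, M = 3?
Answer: -288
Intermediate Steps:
J(n) = 3/n
I(l) = -6/l (I(l) = ((3/l)*(-2))*1 = -6/l*1 = -6/l)
(Q*I(4))*c(-6) = -(-192)/4*(-6) = -32*(-3/2)*(-6) = 48*(-6) = -288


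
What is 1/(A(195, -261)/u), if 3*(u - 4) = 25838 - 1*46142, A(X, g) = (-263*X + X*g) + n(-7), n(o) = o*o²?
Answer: 6764/102523 ≈ 0.065975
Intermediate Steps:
n(o) = o³
A(X, g) = -343 - 263*X + X*g (A(X, g) = (-263*X + X*g) + (-7)³ = (-263*X + X*g) - 343 = -343 - 263*X + X*g)
u = -6764 (u = 4 + (25838 - 1*46142)/3 = 4 + (25838 - 46142)/3 = 4 + (⅓)*(-20304) = 4 - 6768 = -6764)
1/(A(195, -261)/u) = 1/((-343 - 263*195 + 195*(-261))/(-6764)) = 1/((-343 - 51285 - 50895)*(-1/6764)) = 1/(-102523*(-1/6764)) = 1/(102523/6764) = 6764/102523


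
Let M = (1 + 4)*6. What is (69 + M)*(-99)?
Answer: -9801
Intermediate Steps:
M = 30 (M = 5*6 = 30)
(69 + M)*(-99) = (69 + 30)*(-99) = 99*(-99) = -9801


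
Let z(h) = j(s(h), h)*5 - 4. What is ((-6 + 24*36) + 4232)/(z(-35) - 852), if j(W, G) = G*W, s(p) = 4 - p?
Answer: -5090/7681 ≈ -0.66267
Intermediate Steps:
z(h) = -4 + 5*h*(4 - h) (z(h) = (h*(4 - h))*5 - 4 = 5*h*(4 - h) - 4 = -4 + 5*h*(4 - h))
((-6 + 24*36) + 4232)/(z(-35) - 852) = ((-6 + 24*36) + 4232)/((-4 - 5*(-35)*(-4 - 35)) - 852) = ((-6 + 864) + 4232)/((-4 - 5*(-35)*(-39)) - 852) = (858 + 4232)/((-4 - 6825) - 852) = 5090/(-6829 - 852) = 5090/(-7681) = 5090*(-1/7681) = -5090/7681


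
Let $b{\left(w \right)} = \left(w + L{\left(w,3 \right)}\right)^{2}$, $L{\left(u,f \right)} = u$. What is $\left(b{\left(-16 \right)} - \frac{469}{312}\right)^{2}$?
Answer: $\frac{101773122361}{97344} \approx 1.0455 \cdot 10^{6}$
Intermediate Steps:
$b{\left(w \right)} = 4 w^{2}$ ($b{\left(w \right)} = \left(w + w\right)^{2} = \left(2 w\right)^{2} = 4 w^{2}$)
$\left(b{\left(-16 \right)} - \frac{469}{312}\right)^{2} = \left(4 \left(-16\right)^{2} - \frac{469}{312}\right)^{2} = \left(4 \cdot 256 - \frac{469}{312}\right)^{2} = \left(1024 - \frac{469}{312}\right)^{2} = \left(\frac{319019}{312}\right)^{2} = \frac{101773122361}{97344}$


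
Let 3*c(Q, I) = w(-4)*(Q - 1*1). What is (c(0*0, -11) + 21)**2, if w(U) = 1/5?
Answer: 98596/225 ≈ 438.20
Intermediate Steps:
w(U) = 1/5
c(Q, I) = -1/15 + Q/15 (c(Q, I) = ((Q - 1*1)/5)/3 = ((Q - 1)/5)/3 = ((-1 + Q)/5)/3 = (-1/5 + Q/5)/3 = -1/15 + Q/15)
(c(0*0, -11) + 21)**2 = ((-1/15 + (0*0)/15) + 21)**2 = ((-1/15 + (1/15)*0) + 21)**2 = ((-1/15 + 0) + 21)**2 = (-1/15 + 21)**2 = (314/15)**2 = 98596/225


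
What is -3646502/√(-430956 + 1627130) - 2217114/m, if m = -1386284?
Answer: 1108557/693142 - 1823251*√1196174/598087 ≈ -3332.5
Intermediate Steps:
-3646502/√(-430956 + 1627130) - 2217114/m = -3646502/√(-430956 + 1627130) - 2217114/(-1386284) = -3646502*√1196174/1196174 - 2217114*(-1/1386284) = -1823251*√1196174/598087 + 1108557/693142 = 1108557/693142 - 1823251*√1196174/598087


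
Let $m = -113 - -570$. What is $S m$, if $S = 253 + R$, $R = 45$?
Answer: $136186$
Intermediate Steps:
$m = 457$ ($m = -113 + 570 = 457$)
$S = 298$ ($S = 253 + 45 = 298$)
$S m = 298 \cdot 457 = 136186$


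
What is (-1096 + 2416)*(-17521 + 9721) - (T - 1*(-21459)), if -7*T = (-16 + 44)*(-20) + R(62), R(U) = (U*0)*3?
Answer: -10317539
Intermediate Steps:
R(U) = 0 (R(U) = 0*3 = 0)
T = 80 (T = -((-16 + 44)*(-20) + 0)/7 = -(28*(-20) + 0)/7 = -(-560 + 0)/7 = -⅐*(-560) = 80)
(-1096 + 2416)*(-17521 + 9721) - (T - 1*(-21459)) = (-1096 + 2416)*(-17521 + 9721) - (80 - 1*(-21459)) = 1320*(-7800) - (80 + 21459) = -10296000 - 1*21539 = -10296000 - 21539 = -10317539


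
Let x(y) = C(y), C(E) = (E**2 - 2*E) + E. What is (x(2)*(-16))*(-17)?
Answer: 544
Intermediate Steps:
C(E) = E**2 - E
x(y) = y*(-1 + y)
(x(2)*(-16))*(-17) = ((2*(-1 + 2))*(-16))*(-17) = ((2*1)*(-16))*(-17) = (2*(-16))*(-17) = -32*(-17) = 544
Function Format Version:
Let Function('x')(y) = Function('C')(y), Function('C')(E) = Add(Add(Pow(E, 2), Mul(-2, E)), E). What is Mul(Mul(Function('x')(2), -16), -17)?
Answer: 544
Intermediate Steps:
Function('C')(E) = Add(Pow(E, 2), Mul(-1, E))
Function('x')(y) = Mul(y, Add(-1, y))
Mul(Mul(Function('x')(2), -16), -17) = Mul(Mul(Mul(2, Add(-1, 2)), -16), -17) = Mul(Mul(Mul(2, 1), -16), -17) = Mul(Mul(2, -16), -17) = Mul(-32, -17) = 544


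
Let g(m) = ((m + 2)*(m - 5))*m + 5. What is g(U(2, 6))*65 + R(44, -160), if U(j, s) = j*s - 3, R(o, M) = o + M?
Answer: 25949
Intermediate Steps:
R(o, M) = M + o
U(j, s) = -3 + j*s
g(m) = 5 + m*(-5 + m)*(2 + m) (g(m) = ((2 + m)*(-5 + m))*m + 5 = ((-5 + m)*(2 + m))*m + 5 = m*(-5 + m)*(2 + m) + 5 = 5 + m*(-5 + m)*(2 + m))
g(U(2, 6))*65 + R(44, -160) = (5 + (-3 + 2*6)³ - 10*(-3 + 2*6) - 3*(-3 + 2*6)²)*65 + (-160 + 44) = (5 + (-3 + 12)³ - 10*(-3 + 12) - 3*(-3 + 12)²)*65 - 116 = (5 + 9³ - 10*9 - 3*9²)*65 - 116 = (5 + 729 - 90 - 3*81)*65 - 116 = (5 + 729 - 90 - 243)*65 - 116 = 401*65 - 116 = 26065 - 116 = 25949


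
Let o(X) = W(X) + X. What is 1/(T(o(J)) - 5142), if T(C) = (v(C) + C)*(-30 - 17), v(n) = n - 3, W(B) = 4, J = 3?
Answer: -1/5659 ≈ -0.00017671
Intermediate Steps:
o(X) = 4 + X
v(n) = -3 + n
T(C) = 141 - 94*C (T(C) = ((-3 + C) + C)*(-30 - 17) = (-3 + 2*C)*(-47) = 141 - 94*C)
1/(T(o(J)) - 5142) = 1/((141 - 94*(4 + 3)) - 5142) = 1/((141 - 94*7) - 5142) = 1/((141 - 658) - 5142) = 1/(-517 - 5142) = 1/(-5659) = -1/5659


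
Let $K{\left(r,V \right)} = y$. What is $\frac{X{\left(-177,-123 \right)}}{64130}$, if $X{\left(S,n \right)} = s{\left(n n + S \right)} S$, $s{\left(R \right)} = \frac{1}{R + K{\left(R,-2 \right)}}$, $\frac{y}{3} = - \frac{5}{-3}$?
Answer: $- \frac{177}{959192410} \approx -1.8453 \cdot 10^{-7}$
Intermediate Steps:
$y = 5$ ($y = 3 \left(- \frac{5}{-3}\right) = 3 \left(\left(-5\right) \left(- \frac{1}{3}\right)\right) = 3 \cdot \frac{5}{3} = 5$)
$K{\left(r,V \right)} = 5$
$s{\left(R \right)} = \frac{1}{5 + R}$ ($s{\left(R \right)} = \frac{1}{R + 5} = \frac{1}{5 + R}$)
$X{\left(S,n \right)} = \frac{S}{5 + S + n^{2}}$ ($X{\left(S,n \right)} = \frac{S}{5 + \left(n n + S\right)} = \frac{S}{5 + \left(n^{2} + S\right)} = \frac{S}{5 + \left(S + n^{2}\right)} = \frac{S}{5 + S + n^{2}}$)
$\frac{X{\left(-177,-123 \right)}}{64130} = \frac{\left(-177\right) \frac{1}{5 - 177 + \left(-123\right)^{2}}}{64130} = - \frac{177}{5 - 177 + 15129} \cdot \frac{1}{64130} = - \frac{177}{14957} \cdot \frac{1}{64130} = \left(-177\right) \frac{1}{14957} \cdot \frac{1}{64130} = \left(- \frac{177}{14957}\right) \frac{1}{64130} = - \frac{177}{959192410}$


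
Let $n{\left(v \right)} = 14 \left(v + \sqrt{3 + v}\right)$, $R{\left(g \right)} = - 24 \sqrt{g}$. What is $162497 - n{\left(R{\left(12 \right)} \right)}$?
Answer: $162497 - 14 \sqrt{3 - 48 \sqrt{3}} + 672 \sqrt{3} \approx 1.6366 \cdot 10^{5} - 125.33 i$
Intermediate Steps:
$n{\left(v \right)} = 14 v + 14 \sqrt{3 + v}$
$162497 - n{\left(R{\left(12 \right)} \right)} = 162497 - \left(14 \left(- 24 \sqrt{12}\right) + 14 \sqrt{3 - 24 \sqrt{12}}\right) = 162497 - \left(14 \left(- 24 \cdot 2 \sqrt{3}\right) + 14 \sqrt{3 - 24 \cdot 2 \sqrt{3}}\right) = 162497 - \left(14 \left(- 48 \sqrt{3}\right) + 14 \sqrt{3 - 48 \sqrt{3}}\right) = 162497 - \left(- 672 \sqrt{3} + 14 \sqrt{3 - 48 \sqrt{3}}\right) = 162497 + \left(- 14 \sqrt{3 - 48 \sqrt{3}} + 672 \sqrt{3}\right) = 162497 - 14 \sqrt{3 - 48 \sqrt{3}} + 672 \sqrt{3}$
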